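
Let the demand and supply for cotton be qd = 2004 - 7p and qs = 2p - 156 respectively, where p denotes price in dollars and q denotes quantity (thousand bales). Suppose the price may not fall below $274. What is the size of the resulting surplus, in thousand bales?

306

In a free market, 2004 - 7p = 2p - 156 gives the equilibrium p* = 240, q* = 324.
Because the floor (274) lies above the market-clearing price, it is binding.
At p = 274: qd = 2004 - 7·274 = 86 and qs = 2·274 - 156 = 392.
Surplus = qs - qd = 392 - 86 = 306.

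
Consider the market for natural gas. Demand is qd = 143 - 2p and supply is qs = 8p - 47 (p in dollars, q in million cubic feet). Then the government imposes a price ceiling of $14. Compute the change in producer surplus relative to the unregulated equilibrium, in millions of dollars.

Setting quantity demanded equal to quantity supplied, 143 - 2p = 8p - 47, gives p* = 19 and q* = 105.
The ceiling of 14 is below the equilibrium price 19, so it binds.
At p = 14: qd = 143 - 2·14 = 115 and qs = 8·14 - 47 = 65.
Producer surplus without the control is ½ · (19 - 5.875) · 105 = 689.0625.
With the ceiling, producers sell 65 units at 14, so PS = ½ · (14 - 5.875) · 65 = 264.0625.
Change in producer surplus = 264.0625 - 689.0625 = -425.

-425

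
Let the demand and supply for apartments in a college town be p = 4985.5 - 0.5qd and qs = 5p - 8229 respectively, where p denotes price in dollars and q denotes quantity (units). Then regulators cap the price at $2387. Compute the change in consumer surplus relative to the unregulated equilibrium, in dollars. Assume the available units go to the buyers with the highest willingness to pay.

Rearranging demand gives qd = 9971 - 2p. Without the control the market clears where 9971 - 2p = 5p - 8229, i.e. p* = 2600 and q* = 4771.
The ceiling of 2387 is below the equilibrium price 2600, so it binds.
At p = 2387: qd = 9971 - 2·2387 = 5197 and qs = 5·2387 - 8229 = 3706.
Consumer surplus without the control is ½ · (4985.5 - 2600) · 4771 = 5690610.25.
With the ceiling, 3706 units are sold at 2387 (assume they go to the highest-value buyers). The demand price at q = 3706 is 3132.5, so CS = ½ · [(4985.5 - 2387) + (3132.5 - 2387)] · 3706 = 6196432.
Change in consumer surplus = 6196432 - 5690610.25 = 505821.75.

505821.75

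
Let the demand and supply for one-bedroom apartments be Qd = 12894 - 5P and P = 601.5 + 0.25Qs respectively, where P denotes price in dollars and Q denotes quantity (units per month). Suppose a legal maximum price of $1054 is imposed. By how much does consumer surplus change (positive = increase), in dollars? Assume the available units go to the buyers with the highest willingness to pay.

Rearranging supply gives Qs = 4P - 2406. Without the control the market clears where 12894 - 5P = 4P - 2406, i.e. P* = 1700 and Q* = 4394.
Because the ceiling (1054) lies below the market-clearing price, it is binding.
At P = 1054: Qd = 12894 - 5·1054 = 7624 and Qs = 4·1054 - 2406 = 1810.
Consumer surplus without the control is ½ · (2578.8 - 1700) · 4394 = 1930723.6.
With the ceiling, 1810 units are sold at 1054 (assume they go to the highest-value buyers). The demand price at Q = 1810 is 2216.8, so CS = ½ · [(2578.8 - 1054) + (2216.8 - 1054)] · 1810 = 2432278.
Change in consumer surplus = 2432278 - 1930723.6 = 501554.4.

501554.4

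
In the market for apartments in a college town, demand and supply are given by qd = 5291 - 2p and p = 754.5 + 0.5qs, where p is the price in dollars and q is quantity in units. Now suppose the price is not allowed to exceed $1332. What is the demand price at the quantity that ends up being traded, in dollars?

2068

Rearranging supply gives qs = 2p - 1509. Equilibrium: 5291 - 2p = 2p - 1509, so 6800 = 4p and p* = 1700, q* = 1891.
Since 1332 < 1700, the ceiling is binding.
At p = 1332: qd = 5291 - 2·1332 = 2627 and qs = 2·1332 - 1509 = 1155.
Only 1155 units reach the market. On the demand curve, the marginal buyer's willingness to pay at q = 1155 is (5291 - 1155)/2 = 2068.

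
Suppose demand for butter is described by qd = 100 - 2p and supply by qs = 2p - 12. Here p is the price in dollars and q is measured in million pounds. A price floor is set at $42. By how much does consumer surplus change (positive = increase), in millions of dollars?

Equilibrium: 100 - 2p = 2p - 12, so 112 = 4p and p* = 28, q* = 44.
The floor of 42 is above the equilibrium price 28, so it binds.
At p = 42: qd = 100 - 2·42 = 16 and qs = 2·42 - 12 = 72.
Consumer surplus without the control is ½ · (50 - 28) · 44 = 484.
With the floor, consumers buy 16 units at 42, so CS = ½ · (50 - 42) · 16 = 64.
Change in consumer surplus = 64 - 484 = -420.

-420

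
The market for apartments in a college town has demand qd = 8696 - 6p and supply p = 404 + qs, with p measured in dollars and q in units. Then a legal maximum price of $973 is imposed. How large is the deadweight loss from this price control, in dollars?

62375.25

Rearranging supply gives qs = p - 404. In a free market, 8696 - 6p = p - 404 gives the equilibrium p* = 1300, q* = 896.
The ceiling of 973 is below the equilibrium price 1300, so it binds.
At p = 973: qd = 8696 - 6·973 = 2858 and qs = 973 - 404 = 569.
Quantity traded falls to 569. At q = 569 the demand price is (8696 - 569)/6 = 1354.5 and the supply price is 404 + 569 = 973.
Deadweight loss = ½ · (1354.5 - 973) · (896 - 569) = ½ · 381.5 · 327 = 62375.25.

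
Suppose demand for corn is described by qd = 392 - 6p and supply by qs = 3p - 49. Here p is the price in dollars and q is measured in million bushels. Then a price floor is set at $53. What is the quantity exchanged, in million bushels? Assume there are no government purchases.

In a free market, 392 - 6p = 3p - 49 gives the equilibrium p* = 49, q* = 98.
Because the floor (53) lies above the market-clearing price, it is binding.
At p = 53: qd = 392 - 6·53 = 74 and qs = 3·53 - 49 = 110.
The quantity actually transacted is the short side, demand: 74.

74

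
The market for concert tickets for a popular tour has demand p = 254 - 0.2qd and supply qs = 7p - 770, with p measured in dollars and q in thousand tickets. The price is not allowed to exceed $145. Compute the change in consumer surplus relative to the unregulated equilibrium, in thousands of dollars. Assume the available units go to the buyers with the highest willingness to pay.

Rearranging demand gives qd = 1270 - 5p. Without the control the market clears where 1270 - 5p = 7p - 770, i.e. p* = 170 and q* = 420.
The ceiling of 145 is below the equilibrium price 170, so it binds.
At p = 145: qd = 1270 - 5·145 = 545 and qs = 7·145 - 770 = 245.
Consumer surplus without the control is ½ · (254 - 170) · 420 = 17640.
With the ceiling, 245 units are sold at 145 (assume they go to the highest-value buyers). The demand price at q = 245 is 205, so CS = ½ · [(254 - 145) + (205 - 145)] · 245 = 20702.5.
Change in consumer surplus = 20702.5 - 17640 = 3062.5.

3062.5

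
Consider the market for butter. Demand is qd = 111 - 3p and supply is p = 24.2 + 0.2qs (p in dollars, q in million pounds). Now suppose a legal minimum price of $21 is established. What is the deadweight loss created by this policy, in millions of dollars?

0

Rearranging supply gives qs = 5p - 121. In a free market, 111 - 3p = 5p - 121 gives the equilibrium p* = 29, q* = 24.
The floor of 21 is below the equilibrium price 29, so it is not binding; the market clears at p* = 29, q* = 24.
Since the control does not bind, no trades are prevented and deadweight loss is zero.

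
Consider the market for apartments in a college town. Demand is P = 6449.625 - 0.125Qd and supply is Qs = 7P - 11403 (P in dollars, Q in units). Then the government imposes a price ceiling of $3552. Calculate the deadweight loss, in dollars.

Rearranging demand gives Qd = 51597 - 8P. Equilibrium: 51597 - 8P = 7P - 11403, so 63000 = 15P and P* = 4200, Q* = 17997.
Because the ceiling (3552) lies below the market-clearing price, it is binding.
At P = 3552: Qd = 51597 - 8·3552 = 23181 and Qs = 7·3552 - 11403 = 13461.
Quantity traded falls to 13461. At Q = 13461 the demand price is (51597 - 13461)/8 = 4767 and the supply price is (11403 + 13461)/7 = 3552.
Deadweight loss = ½ · (4767 - 3552) · (17997 - 13461) = ½ · 1215 · 4536 = 2755620.

2755620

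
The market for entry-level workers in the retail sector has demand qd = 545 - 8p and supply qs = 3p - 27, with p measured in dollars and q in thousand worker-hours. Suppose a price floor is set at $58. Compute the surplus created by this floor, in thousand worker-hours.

Setting quantity demanded equal to quantity supplied, 545 - 8p = 3p - 27, gives p* = 52 and q* = 129.
Since 58 > 52, the floor is binding.
At p = 58: qd = 545 - 8·58 = 81 and qs = 3·58 - 27 = 147.
Surplus = qs - qd = 147 - 81 = 66.

66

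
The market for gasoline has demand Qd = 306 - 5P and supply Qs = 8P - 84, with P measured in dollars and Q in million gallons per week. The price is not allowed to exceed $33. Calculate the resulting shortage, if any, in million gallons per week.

Equilibrium: 306 - 5P = 8P - 84, so 390 = 13P and P* = 30, Q* = 156.
The ceiling of 33 is above the equilibrium price 30, so it is not binding; the market clears at P* = 30, Q* = 156.
Since the control does not bind, there is no shortage.

0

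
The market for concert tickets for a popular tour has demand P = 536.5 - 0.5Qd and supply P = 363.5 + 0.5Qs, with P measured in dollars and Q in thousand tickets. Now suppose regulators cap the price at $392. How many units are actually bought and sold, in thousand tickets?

Rearranging demand gives Qd = 1073 - 2P; rearranging supply gives Qs = 2P - 727. Without the control the market clears where 1073 - 2P = 2P - 727, i.e. P* = 450 and Q* = 173.
Because the ceiling (392) lies below the market-clearing price, it is binding.
At P = 392: Qd = 1073 - 2·392 = 289 and Qs = 2·392 - 727 = 57.
The quantity actually transacted is the short side, supply: 57.

57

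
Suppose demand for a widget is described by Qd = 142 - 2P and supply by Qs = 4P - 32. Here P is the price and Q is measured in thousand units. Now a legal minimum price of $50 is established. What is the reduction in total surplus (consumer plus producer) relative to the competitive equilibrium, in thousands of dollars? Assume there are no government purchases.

In a free market, 142 - 2P = 4P - 32 gives the equilibrium P* = 29, Q* = 84.
Since 50 > 29, the floor is binding.
At P = 50: Qd = 142 - 2·50 = 42 and Qs = 4·50 - 32 = 168.
Quantity traded falls to 42. At Q = 42 the demand price is (142 - 42)/2 = 50 and the supply price is (32 + 42)/4 = 18.5.
Deadweight loss = ½ · (50 - 18.5) · (84 - 42) = ½ · 31.5 · 42 = 661.5.

661.5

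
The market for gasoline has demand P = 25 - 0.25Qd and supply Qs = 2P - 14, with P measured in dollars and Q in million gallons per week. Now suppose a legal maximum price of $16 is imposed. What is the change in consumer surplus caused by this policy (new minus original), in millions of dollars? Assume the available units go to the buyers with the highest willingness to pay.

Rearranging demand gives Qd = 100 - 4P. Without the control the market clears where 100 - 4P = 2P - 14, i.e. P* = 19 and Q* = 24.
Since 16 < 19, the ceiling is binding.
At P = 16: Qd = 100 - 4·16 = 36 and Qs = 2·16 - 14 = 18.
Consumer surplus without the control is ½ · (25 - 19) · 24 = 72.
With the ceiling, 18 units are sold at 16 (assume they go to the highest-value buyers). The demand price at Q = 18 is 20.5, so CS = ½ · [(25 - 16) + (20.5 - 16)] · 18 = 121.5.
Change in consumer surplus = 121.5 - 72 = 49.5.

49.5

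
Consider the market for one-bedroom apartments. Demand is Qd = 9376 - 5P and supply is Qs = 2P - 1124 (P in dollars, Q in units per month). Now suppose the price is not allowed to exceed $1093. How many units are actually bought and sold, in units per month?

Equilibrium: 9376 - 5P = 2P - 1124, so 10500 = 7P and P* = 1500, Q* = 1876.
Because the ceiling (1093) lies below the market-clearing price, it is binding.
At P = 1093: Qd = 9376 - 5·1093 = 3911 and Qs = 2·1093 - 1124 = 1062.
The quantity actually transacted is the short side, supply: 1062.

1062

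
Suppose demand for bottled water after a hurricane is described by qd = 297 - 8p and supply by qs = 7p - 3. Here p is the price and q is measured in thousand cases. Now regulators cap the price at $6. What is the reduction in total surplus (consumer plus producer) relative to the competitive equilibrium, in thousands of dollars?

1286.25

Without the control the market clears where 297 - 8p = 7p - 3, i.e. p* = 20 and q* = 137.
The ceiling of 6 is below the equilibrium price 20, so it binds.
At p = 6: qd = 297 - 8·6 = 249 and qs = 7·6 - 3 = 39.
Quantity traded falls to 39. At q = 39 the demand price is (297 - 39)/8 = 32.25 and the supply price is (3 + 39)/7 = 6.
Deadweight loss = ½ · (32.25 - 6) · (137 - 39) = ½ · 26.25 · 98 = 1286.25.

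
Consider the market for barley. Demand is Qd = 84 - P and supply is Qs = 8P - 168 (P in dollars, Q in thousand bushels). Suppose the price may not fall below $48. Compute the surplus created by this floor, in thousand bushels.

180

Without the control the market clears where 84 - P = 8P - 168, i.e. P* = 28 and Q* = 56.
The floor of 48 is above the equilibrium price 28, so it binds.
At P = 48: Qd = 84 - 48 = 36 and Qs = 8·48 - 168 = 216.
Surplus = Qs - Qd = 216 - 36 = 180.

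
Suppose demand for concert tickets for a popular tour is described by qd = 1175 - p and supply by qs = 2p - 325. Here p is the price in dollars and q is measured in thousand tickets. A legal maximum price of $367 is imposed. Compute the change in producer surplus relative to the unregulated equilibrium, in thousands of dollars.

-72086

Setting quantity demanded equal to quantity supplied, 1175 - p = 2p - 325, gives p* = 500 and q* = 675.
The ceiling of 367 is below the equilibrium price 500, so it binds.
At p = 367: qd = 1175 - 367 = 808 and qs = 2·367 - 325 = 409.
Producer surplus without the control is ½ · (500 - 162.5) · 675 = 113906.25.
With the ceiling, producers sell 409 units at 367, so PS = ½ · (367 - 162.5) · 409 = 41820.25.
Change in producer surplus = 41820.25 - 113906.25 = -72086.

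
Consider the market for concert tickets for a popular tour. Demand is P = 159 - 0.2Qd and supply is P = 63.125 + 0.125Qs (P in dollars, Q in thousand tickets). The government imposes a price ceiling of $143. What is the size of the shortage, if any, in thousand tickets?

Rearranging demand gives Qd = 795 - 5P; rearranging supply gives Qs = 8P - 505. Without the control the market clears where 795 - 5P = 8P - 505, i.e. P* = 100 and Q* = 295.
The ceiling of 143 is above the equilibrium price 100, so it is not binding; the market clears at P* = 100, Q* = 295.
Since the control does not bind, there is no shortage.

0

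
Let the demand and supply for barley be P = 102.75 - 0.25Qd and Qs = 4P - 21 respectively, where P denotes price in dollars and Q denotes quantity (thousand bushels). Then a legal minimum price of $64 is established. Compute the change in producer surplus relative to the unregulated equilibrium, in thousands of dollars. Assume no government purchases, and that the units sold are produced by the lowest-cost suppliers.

Rearranging demand gives Qd = 411 - 4P. Equilibrium: 411 - 4P = 4P - 21, so 432 = 8P and P* = 54, Q* = 195.
Because the floor (64) lies above the market-clearing price, it is binding.
At P = 64: Qd = 411 - 4·64 = 155 and Qs = 4·64 - 21 = 235.
Producer surplus without the control is ½ · (54 - 5.25) · 195 = 4753.125.
With the floor, 155 units are sold at 64. The supply price at Q = 155 is 44, so PS = ½ · [(64 - 5.25) + (64 - 44)] · 155 = 6103.125.
Change in producer surplus = 6103.125 - 4753.125 = 1350.

1350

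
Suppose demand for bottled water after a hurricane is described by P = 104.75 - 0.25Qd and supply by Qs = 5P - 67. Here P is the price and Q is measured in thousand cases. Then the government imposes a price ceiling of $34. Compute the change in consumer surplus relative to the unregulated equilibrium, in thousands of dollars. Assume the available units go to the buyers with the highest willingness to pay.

810

Rearranging demand gives Qd = 419 - 4P. In a free market, 419 - 4P = 5P - 67 gives the equilibrium P* = 54, Q* = 203.
Since 34 < 54, the ceiling is binding.
At P = 34: Qd = 419 - 4·34 = 283 and Qs = 5·34 - 67 = 103.
Consumer surplus without the control is ½ · (104.75 - 54) · 203 = 5151.125.
With the ceiling, 103 units are sold at 34 (assume they go to the highest-value buyers). The demand price at Q = 103 is 79, so CS = ½ · [(104.75 - 34) + (79 - 34)] · 103 = 5961.125.
Change in consumer surplus = 5961.125 - 5151.125 = 810.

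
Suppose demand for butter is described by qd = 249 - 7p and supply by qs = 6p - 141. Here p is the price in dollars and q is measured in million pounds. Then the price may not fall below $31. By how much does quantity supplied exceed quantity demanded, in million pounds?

13

Equilibrium: 249 - 7p = 6p - 141, so 390 = 13p and p* = 30, q* = 39.
Since 31 > 30, the floor is binding.
At p = 31: qd = 249 - 7·31 = 32 and qs = 6·31 - 141 = 45.
Surplus = qs - qd = 45 - 32 = 13.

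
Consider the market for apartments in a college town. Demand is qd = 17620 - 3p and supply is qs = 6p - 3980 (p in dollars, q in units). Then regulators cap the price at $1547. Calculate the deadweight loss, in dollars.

6548481

In a free market, 17620 - 3p = 6p - 3980 gives the equilibrium p* = 2400, q* = 10420.
Because the ceiling (1547) lies below the market-clearing price, it is binding.
At p = 1547: qd = 17620 - 3·1547 = 12979 and qs = 6·1547 - 3980 = 5302.
Quantity traded falls to 5302. At q = 5302 the demand price is (17620 - 5302)/3 = 4106 and the supply price is (3980 + 5302)/6 = 1547.
Deadweight loss = ½ · (4106 - 1547) · (10420 - 5302) = ½ · 2559 · 5118 = 6548481.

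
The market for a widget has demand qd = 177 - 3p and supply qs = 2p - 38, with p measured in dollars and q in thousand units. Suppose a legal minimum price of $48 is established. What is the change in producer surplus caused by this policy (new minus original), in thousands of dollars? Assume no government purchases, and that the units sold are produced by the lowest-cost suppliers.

Equilibrium: 177 - 3p = 2p - 38, so 215 = 5p and p* = 43, q* = 48.
Because the floor (48) lies above the market-clearing price, it is binding.
At p = 48: qd = 177 - 3·48 = 33 and qs = 2·48 - 38 = 58.
Producer surplus without the control is ½ · (43 - 19) · 48 = 576.
With the floor, 33 units are sold at 48. The supply price at q = 33 is 35.5, so PS = ½ · [(48 - 19) + (48 - 35.5)] · 33 = 684.75.
Change in producer surplus = 684.75 - 576 = 108.75.

108.75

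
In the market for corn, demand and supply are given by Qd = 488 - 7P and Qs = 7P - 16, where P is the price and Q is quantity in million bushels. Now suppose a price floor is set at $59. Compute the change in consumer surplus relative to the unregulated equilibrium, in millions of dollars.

-3576.5

Without the control the market clears where 488 - 7P = 7P - 16, i.e. P* = 36 and Q* = 236.
Because the floor (59) lies above the market-clearing price, it is binding.
At P = 59: Qd = 488 - 7·59 = 75 and Qs = 7·59 - 16 = 397.
Consumer surplus without the control is ½ · (488/7 - 36) · 236 = 27848/7.
With the floor, consumers buy 75 units at 59, so CS = ½ · (488/7 - 59) · 75 = 5625/14.
Change in consumer surplus = 5625/14 - 27848/7 = -3576.5.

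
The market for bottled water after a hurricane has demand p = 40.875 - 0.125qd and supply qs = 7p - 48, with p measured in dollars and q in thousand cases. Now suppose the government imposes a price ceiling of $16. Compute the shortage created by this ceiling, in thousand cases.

135

Rearranging demand gives qd = 327 - 8p. Without the control the market clears where 327 - 8p = 7p - 48, i.e. p* = 25 and q* = 127.
Since 16 < 25, the ceiling is binding.
At p = 16: qd = 327 - 8·16 = 199 and qs = 7·16 - 48 = 64.
Shortage = qd - qs = 199 - 64 = 135.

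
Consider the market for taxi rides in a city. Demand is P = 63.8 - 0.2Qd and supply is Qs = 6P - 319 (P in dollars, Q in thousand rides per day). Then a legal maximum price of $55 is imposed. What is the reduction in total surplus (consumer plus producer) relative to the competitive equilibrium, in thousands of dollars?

Rearranging demand gives Qd = 319 - 5P. Equilibrium: 319 - 5P = 6P - 319, so 638 = 11P and P* = 58, Q* = 29.
Because the ceiling (55) lies below the market-clearing price, it is binding.
At P = 55: Qd = 319 - 5·55 = 44 and Qs = 6·55 - 319 = 11.
Quantity traded falls to 11. At Q = 11 the demand price is (319 - 11)/5 = 61.6 and the supply price is (319 + 11)/6 = 55.
Deadweight loss = ½ · (61.6 - 55) · (29 - 11) = ½ · 6.6 · 18 = 59.4.

59.4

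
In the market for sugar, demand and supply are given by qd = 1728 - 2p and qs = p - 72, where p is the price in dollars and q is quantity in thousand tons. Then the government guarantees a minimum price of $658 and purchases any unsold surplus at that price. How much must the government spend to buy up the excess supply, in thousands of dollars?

Setting quantity demanded equal to quantity supplied, 1728 - 2p = p - 72, gives p* = 600 and q* = 528.
The floor of 658 is above the equilibrium price 600, so it binds.
At p = 658: qd = 1728 - 2·658 = 412 and qs = 658 - 72 = 586.
Surplus = qs - qd = 174.
Government expenditure = surplus × support price = 174 × 658 = 114492.

114492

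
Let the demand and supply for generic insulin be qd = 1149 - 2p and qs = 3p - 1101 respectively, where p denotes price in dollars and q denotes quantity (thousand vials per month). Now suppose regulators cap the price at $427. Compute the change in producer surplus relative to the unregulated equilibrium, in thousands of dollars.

Equilibrium: 1149 - 2p = 3p - 1101, so 2250 = 5p and p* = 450, q* = 249.
Since 427 < 450, the ceiling is binding.
At p = 427: qd = 1149 - 2·427 = 295 and qs = 3·427 - 1101 = 180.
Producer surplus without the control is ½ · (450 - 367) · 249 = 10333.5.
With the ceiling, producers sell 180 units at 427, so PS = ½ · (427 - 367) · 180 = 5400.
Change in producer surplus = 5400 - 10333.5 = -4933.5.

-4933.5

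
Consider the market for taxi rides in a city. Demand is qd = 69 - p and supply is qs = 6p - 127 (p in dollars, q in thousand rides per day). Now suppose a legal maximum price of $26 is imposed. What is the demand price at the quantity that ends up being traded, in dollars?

Setting quantity demanded equal to quantity supplied, 69 - p = 6p - 127, gives p* = 28 and q* = 41.
The ceiling of 26 is below the equilibrium price 28, so it binds.
At p = 26: qd = 69 - 26 = 43 and qs = 6·26 - 127 = 29.
Only 29 units reach the market. On the demand curve, the marginal buyer's willingness to pay at q = 29 is (69 - 29) = 40.

40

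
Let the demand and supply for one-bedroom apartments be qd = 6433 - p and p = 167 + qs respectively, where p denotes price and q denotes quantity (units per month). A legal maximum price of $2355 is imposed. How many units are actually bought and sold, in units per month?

2188

Rearranging supply gives qs = p - 167. Without the control the market clears where 6433 - p = p - 167, i.e. p* = 3300 and q* = 3133.
Since 2355 < 3300, the ceiling is binding.
At p = 2355: qd = 6433 - 2355 = 4078 and qs = 2355 - 167 = 2188.
The quantity actually transacted is the short side, supply: 2188.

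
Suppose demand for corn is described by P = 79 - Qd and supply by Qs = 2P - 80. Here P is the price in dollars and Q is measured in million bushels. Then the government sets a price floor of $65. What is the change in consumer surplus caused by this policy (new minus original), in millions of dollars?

Rearranging demand gives Qd = 79 - P. Setting quantity demanded equal to quantity supplied, 79 - P = 2P - 80, gives P* = 53 and Q* = 26.
Because the floor (65) lies above the market-clearing price, it is binding.
At P = 65: Qd = 79 - 65 = 14 and Qs = 2·65 - 80 = 50.
Consumer surplus without the control is ½ · (79 - 53) · 26 = 338.
With the floor, consumers buy 14 units at 65, so CS = ½ · (79 - 65) · 14 = 98.
Change in consumer surplus = 98 - 338 = -240.

-240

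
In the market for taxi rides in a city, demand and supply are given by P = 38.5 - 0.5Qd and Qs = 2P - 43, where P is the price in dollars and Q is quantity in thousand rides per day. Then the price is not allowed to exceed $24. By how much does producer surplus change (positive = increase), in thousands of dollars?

Rearranging demand gives Qd = 77 - 2P. Equilibrium: 77 - 2P = 2P - 43, so 120 = 4P and P* = 30, Q* = 17.
Because the ceiling (24) lies below the market-clearing price, it is binding.
At P = 24: Qd = 77 - 2·24 = 29 and Qs = 2·24 - 43 = 5.
Producer surplus without the control is ½ · (30 - 21.5) · 17 = 72.25.
With the ceiling, producers sell 5 units at 24, so PS = ½ · (24 - 21.5) · 5 = 6.25.
Change in producer surplus = 6.25 - 72.25 = -66.

-66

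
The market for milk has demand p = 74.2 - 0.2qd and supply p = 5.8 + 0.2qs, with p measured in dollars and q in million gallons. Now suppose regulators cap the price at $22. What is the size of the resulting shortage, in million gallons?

180

Rearranging demand gives qd = 371 - 5p; rearranging supply gives qs = 5p - 29. Setting quantity demanded equal to quantity supplied, 371 - 5p = 5p - 29, gives p* = 40 and q* = 171.
The ceiling of 22 is below the equilibrium price 40, so it binds.
At p = 22: qd = 371 - 5·22 = 261 and qs = 5·22 - 29 = 81.
Shortage = qd - qs = 261 - 81 = 180.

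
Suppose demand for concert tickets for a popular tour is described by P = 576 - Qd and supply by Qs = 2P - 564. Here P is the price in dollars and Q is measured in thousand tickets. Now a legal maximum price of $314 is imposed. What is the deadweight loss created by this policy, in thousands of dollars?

Rearranging demand gives Qd = 576 - P. Equilibrium: 576 - P = 2P - 564, so 1140 = 3P and P* = 380, Q* = 196.
The ceiling of 314 is below the equilibrium price 380, so it binds.
At P = 314: Qd = 576 - 314 = 262 and Qs = 2·314 - 564 = 64.
Quantity traded falls to 64. At Q = 64 the demand price is 576 - 64 = 512 and the supply price is (564 + 64)/2 = 314.
Deadweight loss = ½ · (512 - 314) · (196 - 64) = ½ · 198 · 132 = 13068.

13068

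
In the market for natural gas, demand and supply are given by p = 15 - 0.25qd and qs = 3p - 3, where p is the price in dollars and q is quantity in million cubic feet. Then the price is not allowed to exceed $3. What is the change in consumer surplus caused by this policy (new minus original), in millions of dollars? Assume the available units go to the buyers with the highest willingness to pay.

-4.5

Rearranging demand gives qd = 60 - 4p. Equilibrium: 60 - 4p = 3p - 3, so 63 = 7p and p* = 9, q* = 24.
Because the ceiling (3) lies below the market-clearing price, it is binding.
At p = 3: qd = 60 - 4·3 = 48 and qs = 3·3 - 3 = 6.
Consumer surplus without the control is ½ · (15 - 9) · 24 = 72.
With the ceiling, 6 units are sold at 3 (assume they go to the highest-value buyers). The demand price at q = 6 is 13.5, so CS = ½ · [(15 - 3) + (13.5 - 3)] · 6 = 67.5.
Change in consumer surplus = 67.5 - 72 = -4.5.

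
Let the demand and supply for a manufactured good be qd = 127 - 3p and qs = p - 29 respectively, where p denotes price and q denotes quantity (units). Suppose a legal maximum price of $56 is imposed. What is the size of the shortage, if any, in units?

0

In a free market, 127 - 3p = p - 29 gives the equilibrium p* = 39, q* = 10.
The ceiling of 56 is above the equilibrium price 39, so it is not binding; the market clears at p* = 39, q* = 10.
Since the control does not bind, there is no shortage.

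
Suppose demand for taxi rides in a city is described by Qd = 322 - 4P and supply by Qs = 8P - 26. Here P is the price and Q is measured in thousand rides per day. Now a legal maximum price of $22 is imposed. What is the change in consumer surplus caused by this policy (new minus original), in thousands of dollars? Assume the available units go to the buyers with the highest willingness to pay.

658

Without the control the market clears where 322 - 4P = 8P - 26, i.e. P* = 29 and Q* = 206.
Because the ceiling (22) lies below the market-clearing price, it is binding.
At P = 22: Qd = 322 - 4·22 = 234 and Qs = 8·22 - 26 = 150.
Consumer surplus without the control is ½ · (80.5 - 29) · 206 = 5304.5.
With the ceiling, 150 units are sold at 22 (assume they go to the highest-value buyers). The demand price at Q = 150 is 43, so CS = ½ · [(80.5 - 22) + (43 - 22)] · 150 = 5962.5.
Change in consumer surplus = 5962.5 - 5304.5 = 658.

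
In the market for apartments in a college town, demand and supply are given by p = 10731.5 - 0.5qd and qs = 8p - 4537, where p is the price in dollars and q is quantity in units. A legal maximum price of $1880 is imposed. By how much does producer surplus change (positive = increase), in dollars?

Rearranging demand gives qd = 21463 - 2p. Equilibrium: 21463 - 2p = 8p - 4537, so 26000 = 10p and p* = 2600, q* = 16263.
The ceiling of 1880 is below the equilibrium price 2600, so it binds.
At p = 1880: qd = 21463 - 2·1880 = 17703 and qs = 8·1880 - 4537 = 10503.
Producer surplus without the control is ½ · (2600 - 567.125) · 16263 = 16530323.0625.
With the ceiling, producers sell 10503 units at 1880, so PS = ½ · (1880 - 567.125) · 10503 = 6894563.0625.
Change in producer surplus = 6894563.0625 - 16530323.0625 = -9635760.

-9635760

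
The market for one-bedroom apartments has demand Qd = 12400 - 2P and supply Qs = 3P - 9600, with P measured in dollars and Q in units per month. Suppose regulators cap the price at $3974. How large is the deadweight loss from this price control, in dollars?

In a free market, 12400 - 2P = 3P - 9600 gives the equilibrium P* = 4400, Q* = 3600.
Because the ceiling (3974) lies below the market-clearing price, it is binding.
At P = 3974: Qd = 12400 - 2·3974 = 4452 and Qs = 3·3974 - 9600 = 2322.
Quantity traded falls to 2322. At Q = 2322 the demand price is (12400 - 2322)/2 = 5039 and the supply price is (9600 + 2322)/3 = 3974.
Deadweight loss = ½ · (5039 - 3974) · (3600 - 2322) = ½ · 1065 · 1278 = 680535.

680535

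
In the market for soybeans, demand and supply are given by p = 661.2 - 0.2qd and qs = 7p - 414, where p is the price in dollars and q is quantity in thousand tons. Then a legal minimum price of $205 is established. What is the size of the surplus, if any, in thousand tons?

0

Rearranging demand gives qd = 3306 - 5p. Setting quantity demanded equal to quantity supplied, 3306 - 5p = 7p - 414, gives p* = 310 and q* = 1756.
The floor of 205 is below the equilibrium price 310, so it is not binding; the market clears at p* = 310, q* = 1756.
Since the control does not bind, there is no surplus.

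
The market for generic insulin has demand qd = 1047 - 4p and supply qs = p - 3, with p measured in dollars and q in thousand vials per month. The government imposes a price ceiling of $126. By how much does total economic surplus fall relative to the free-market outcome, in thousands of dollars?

In a free market, 1047 - 4p = p - 3 gives the equilibrium p* = 210, q* = 207.
Since 126 < 210, the ceiling is binding.
At p = 126: qd = 1047 - 4·126 = 543 and qs = 126 - 3 = 123.
Quantity traded falls to 123. At q = 123 the demand price is (1047 - 123)/4 = 231 and the supply price is 3 + 123 = 126.
Deadweight loss = ½ · (231 - 126) · (207 - 123) = ½ · 105 · 84 = 4410.

4410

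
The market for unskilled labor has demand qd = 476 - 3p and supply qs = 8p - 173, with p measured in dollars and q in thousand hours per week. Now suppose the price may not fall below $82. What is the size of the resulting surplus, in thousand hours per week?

In a free market, 476 - 3p = 8p - 173 gives the equilibrium p* = 59, q* = 299.
Because the floor (82) lies above the market-clearing price, it is binding.
At p = 82: qd = 476 - 3·82 = 230 and qs = 8·82 - 173 = 483.
Surplus = qs - qd = 483 - 230 = 253.

253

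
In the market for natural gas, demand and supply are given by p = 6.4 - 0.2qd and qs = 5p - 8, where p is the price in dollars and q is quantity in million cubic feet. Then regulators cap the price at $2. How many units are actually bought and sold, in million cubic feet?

2

Rearranging demand gives qd = 32 - 5p. In a free market, 32 - 5p = 5p - 8 gives the equilibrium p* = 4, q* = 12.
The ceiling of 2 is below the equilibrium price 4, so it binds.
At p = 2: qd = 32 - 5·2 = 22 and qs = 5·2 - 8 = 2.
The quantity actually transacted is the short side, supply: 2.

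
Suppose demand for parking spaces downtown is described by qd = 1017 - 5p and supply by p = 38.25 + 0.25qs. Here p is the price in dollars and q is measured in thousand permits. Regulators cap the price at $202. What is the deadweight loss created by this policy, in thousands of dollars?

0

Rearranging supply gives qs = 4p - 153. Equilibrium: 1017 - 5p = 4p - 153, so 1170 = 9p and p* = 130, q* = 367.
The ceiling of 202 is above the equilibrium price 130, so it is not binding; the market clears at p* = 130, q* = 367.
Since the control does not bind, no trades are prevented and deadweight loss is zero.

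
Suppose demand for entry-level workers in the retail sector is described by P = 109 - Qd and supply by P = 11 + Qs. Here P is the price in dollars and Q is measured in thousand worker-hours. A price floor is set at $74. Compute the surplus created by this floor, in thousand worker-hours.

Rearranging demand gives Qd = 109 - P; rearranging supply gives Qs = P - 11. In a free market, 109 - P = P - 11 gives the equilibrium P* = 60, Q* = 49.
The floor of 74 is above the equilibrium price 60, so it binds.
At P = 74: Qd = 109 - 74 = 35 and Qs = 74 - 11 = 63.
Surplus = Qs - Qd = 63 - 35 = 28.

28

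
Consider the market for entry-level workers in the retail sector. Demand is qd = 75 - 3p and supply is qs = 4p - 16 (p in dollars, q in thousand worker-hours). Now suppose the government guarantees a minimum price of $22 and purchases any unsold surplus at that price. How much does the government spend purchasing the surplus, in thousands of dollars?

1386

In a free market, 75 - 3p = 4p - 16 gives the equilibrium p* = 13, q* = 36.
Because the floor (22) lies above the market-clearing price, it is binding.
At p = 22: qd = 75 - 3·22 = 9 and qs = 4·22 - 16 = 72.
Surplus = qs - qd = 63.
Government expenditure = surplus × support price = 63 × 22 = 1386.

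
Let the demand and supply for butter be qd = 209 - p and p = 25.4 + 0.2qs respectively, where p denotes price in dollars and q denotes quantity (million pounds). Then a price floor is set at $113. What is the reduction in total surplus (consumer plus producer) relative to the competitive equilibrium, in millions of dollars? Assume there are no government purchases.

1949.4

Rearranging supply gives qs = 5p - 127. Setting quantity demanded equal to quantity supplied, 209 - p = 5p - 127, gives p* = 56 and q* = 153.
The floor of 113 is above the equilibrium price 56, so it binds.
At p = 113: qd = 209 - 113 = 96 and qs = 5·113 - 127 = 438.
Quantity traded falls to 96. At q = 96 the demand price is 209 - 96 = 113 and the supply price is (127 + 96)/5 = 44.6.
Deadweight loss = ½ · (113 - 44.6) · (153 - 96) = ½ · 68.4 · 57 = 1949.4.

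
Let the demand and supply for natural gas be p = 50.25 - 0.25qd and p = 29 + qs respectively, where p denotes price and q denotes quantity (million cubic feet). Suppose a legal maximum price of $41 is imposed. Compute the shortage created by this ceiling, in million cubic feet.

Rearranging demand gives qd = 201 - 4p; rearranging supply gives qs = p - 29. Without the control the market clears where 201 - 4p = p - 29, i.e. p* = 46 and q* = 17.
Since 41 < 46, the ceiling is binding.
At p = 41: qd = 201 - 4·41 = 37 and qs = 41 - 29 = 12.
Shortage = qd - qs = 37 - 12 = 25.

25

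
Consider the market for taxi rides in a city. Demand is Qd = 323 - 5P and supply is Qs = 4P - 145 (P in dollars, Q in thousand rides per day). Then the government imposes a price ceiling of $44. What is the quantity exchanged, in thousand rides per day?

Equilibrium: 323 - 5P = 4P - 145, so 468 = 9P and P* = 52, Q* = 63.
Since 44 < 52, the ceiling is binding.
At P = 44: Qd = 323 - 5·44 = 103 and Qs = 4·44 - 145 = 31.
The quantity actually transacted is the short side, supply: 31.

31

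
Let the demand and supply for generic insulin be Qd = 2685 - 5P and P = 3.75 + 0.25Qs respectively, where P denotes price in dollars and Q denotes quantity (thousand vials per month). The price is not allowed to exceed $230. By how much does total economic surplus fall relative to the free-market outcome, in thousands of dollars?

Rearranging supply gives Qs = 4P - 15. Setting quantity demanded equal to quantity supplied, 2685 - 5P = 4P - 15, gives P* = 300 and Q* = 1185.
Since 230 < 300, the ceiling is binding.
At P = 230: Qd = 2685 - 5·230 = 1535 and Qs = 4·230 - 15 = 905.
Quantity traded falls to 905. At Q = 905 the demand price is (2685 - 905)/5 = 356 and the supply price is (15 + 905)/4 = 230.
Deadweight loss = ½ · (356 - 230) · (1185 - 905) = ½ · 126 · 280 = 17640.

17640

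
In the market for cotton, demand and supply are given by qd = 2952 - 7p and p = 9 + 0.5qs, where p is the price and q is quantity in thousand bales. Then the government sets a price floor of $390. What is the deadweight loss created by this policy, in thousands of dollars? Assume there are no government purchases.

Rearranging supply gives qs = 2p - 18. In a free market, 2952 - 7p = 2p - 18 gives the equilibrium p* = 330, q* = 642.
The floor of 390 is above the equilibrium price 330, so it binds.
At p = 390: qd = 2952 - 7·390 = 222 and qs = 2·390 - 18 = 762.
Quantity traded falls to 222. At q = 222 the demand price is (2952 - 222)/7 = 390 and the supply price is (18 + 222)/2 = 120.
Deadweight loss = ½ · (390 - 120) · (642 - 222) = ½ · 270 · 420 = 56700.

56700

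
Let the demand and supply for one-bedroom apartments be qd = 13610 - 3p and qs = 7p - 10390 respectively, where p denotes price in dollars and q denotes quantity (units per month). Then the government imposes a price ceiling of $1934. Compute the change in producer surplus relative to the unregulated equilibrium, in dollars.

In a free market, 13610 - 3p = 7p - 10390 gives the equilibrium p* = 2400, q* = 6410.
Because the ceiling (1934) lies below the market-clearing price, it is binding.
At p = 1934: qd = 13610 - 3·1934 = 7808 and qs = 7·1934 - 10390 = 3148.
Producer surplus without the control is ½ · (2400 - 10390/7) · 6410 = 20544050/7.
With the ceiling, producers sell 3148 units at 1934, so PS = ½ · (1934 - 10390/7) · 3148 = 4954952/7.
Change in producer surplus = 4954952/7 - 20544050/7 = -2227014.

-2227014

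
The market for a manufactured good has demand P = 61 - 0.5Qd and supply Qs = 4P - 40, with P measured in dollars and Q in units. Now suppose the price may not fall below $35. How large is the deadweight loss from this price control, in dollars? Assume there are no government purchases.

Rearranging demand gives Qd = 122 - 2P. In a free market, 122 - 2P = 4P - 40 gives the equilibrium P* = 27, Q* = 68.
Because the floor (35) lies above the market-clearing price, it is binding.
At P = 35: Qd = 122 - 2·35 = 52 and Qs = 4·35 - 40 = 100.
Quantity traded falls to 52. At Q = 52 the demand price is (122 - 52)/2 = 35 and the supply price is (40 + 52)/4 = 23.
Deadweight loss = ½ · (35 - 23) · (68 - 52) = ½ · 12 · 16 = 96.

96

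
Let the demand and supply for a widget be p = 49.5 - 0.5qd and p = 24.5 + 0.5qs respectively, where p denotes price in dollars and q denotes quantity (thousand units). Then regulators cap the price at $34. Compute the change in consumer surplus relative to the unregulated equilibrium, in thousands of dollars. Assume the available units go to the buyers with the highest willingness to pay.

48

Rearranging demand gives qd = 99 - 2p; rearranging supply gives qs = 2p - 49. Setting quantity demanded equal to quantity supplied, 99 - 2p = 2p - 49, gives p* = 37 and q* = 25.
Because the ceiling (34) lies below the market-clearing price, it is binding.
At p = 34: qd = 99 - 2·34 = 31 and qs = 2·34 - 49 = 19.
Consumer surplus without the control is ½ · (49.5 - 37) · 25 = 156.25.
With the ceiling, 19 units are sold at 34 (assume they go to the highest-value buyers). The demand price at q = 19 is 40, so CS = ½ · [(49.5 - 34) + (40 - 34)] · 19 = 204.25.
Change in consumer surplus = 204.25 - 156.25 = 48.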